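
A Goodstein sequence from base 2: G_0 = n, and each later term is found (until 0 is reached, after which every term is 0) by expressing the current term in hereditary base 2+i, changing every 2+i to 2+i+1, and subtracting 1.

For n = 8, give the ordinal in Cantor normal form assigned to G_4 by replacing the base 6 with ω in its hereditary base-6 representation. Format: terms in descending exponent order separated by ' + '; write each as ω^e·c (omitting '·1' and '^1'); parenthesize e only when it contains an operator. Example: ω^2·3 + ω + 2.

ω^ω·2 + ω^2·2 + ω + 5

i=0: 8 = 2^(2 + 1) (b=2); 2→3: 3^(3 + 1) = 81; 81−1 = 80
i=1: 80 = 2·3^3 + 2·3^2 + 2·3 + 2 (b=3); 3→4: 2·4^4 + 2·4^2 + 2·4 + 2 = 554; 554−1 = 553
i=2: 553 = 2·4^4 + 2·4^2 + 2·4 + 1 (b=4); 4→5: 2·5^5 + 2·5^2 + 2·5 + 1 = 6311; 6311−1 = 6310
i=3: 6310 = 2·5^5 + 2·5^2 + 2·5 (b=5); 5→6: 2·6^6 + 2·6^2 + 2·6 = 93396; 93396−1 = 93395
i=4: 93395 = 2·6^6 + 2·6^2 + 6 + 5 (b=6); 6→7: 2·7^7 + 2·7^2 + 7 + 5 = 1647196; 1647196−1 = 1647195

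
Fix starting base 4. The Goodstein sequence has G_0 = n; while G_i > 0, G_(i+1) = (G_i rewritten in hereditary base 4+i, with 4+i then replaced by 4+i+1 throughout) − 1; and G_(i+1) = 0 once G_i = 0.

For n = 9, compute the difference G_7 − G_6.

9 —HB4→ 2·4 + 1 —bump→ 2·5 + 1 = 11 —(−1)→ 10
10 —HB5→ 2·5 —bump→ 2·6 = 12 —(−1)→ 11
11 —HB6→ 6 + 5 —bump→ 7 + 5 = 12 —(−1)→ 11
11 —HB7→ 7 + 4 —bump→ 8 + 4 = 12 —(−1)→ 11
11 —HB8→ 8 + 3 —bump→ 9 + 3 = 12 —(−1)→ 11
11 —HB9→ 9 + 2 —bump→ 10 + 2 = 12 —(−1)→ 11
11 —HB10→ 10 + 1 —bump→ 11 + 1 = 12 —(−1)→ 11

0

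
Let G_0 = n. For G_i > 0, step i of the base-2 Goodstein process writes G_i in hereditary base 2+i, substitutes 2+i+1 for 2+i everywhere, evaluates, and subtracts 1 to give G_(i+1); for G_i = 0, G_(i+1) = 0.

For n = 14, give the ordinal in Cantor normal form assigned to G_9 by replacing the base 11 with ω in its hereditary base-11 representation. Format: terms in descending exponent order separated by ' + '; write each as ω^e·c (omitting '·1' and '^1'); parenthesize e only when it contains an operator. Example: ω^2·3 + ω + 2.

step 0: 14 = 2^(2 + 1) + 2^2 + 2; sub 3 for 2: 3^(3 + 1) + 3^3 + 3; = 111; G_1 = 111−1 = 110
step 1: 110 = 3^(3 + 1) + 3^3 + 2; sub 4 for 3: 4^(4 + 1) + 4^4 + 2; = 1282; G_2 = 1282−1 = 1281
step 2: 1281 = 4^(4 + 1) + 4^4 + 1; sub 5 for 4: 5^(5 + 1) + 5^5 + 1; = 18751; G_3 = 18751−1 = 18750
step 3: 18750 = 5^(5 + 1) + 5^5; sub 6 for 5: 6^(6 + 1) + 6^6; = 326592; G_4 = 326592−1 = 326591
step 4: 326591 = 6^(6 + 1) + 5·6^5 + 5·6^4 + 5·6^3 + 5·6^2 + 5·6 + 5; sub 7 for 6: 7^(7 + 1) + 5·7^5 + 5·7^4 + 5·7^3 + 5·7^2 + 5·7 + 5; = 5862841; G_5 = 5862841−1 = 5862840
step 5: 5862840 = 7^(7 + 1) + 5·7^5 + 5·7^4 + 5·7^3 + 5·7^2 + 5·7 + 4; sub 8 for 7: 8^(8 + 1) + 5·8^5 + 5·8^4 + 5·8^3 + 5·8^2 + 5·8 + 4; = 134404972; G_6 = 134404972−1 = 134404971
step 6: 134404971 = 8^(8 + 1) + 5·8^5 + 5·8^4 + 5·8^3 + 5·8^2 + 5·8 + 3; sub 9 for 8: 9^(9 + 1) + 5·9^5 + 5·9^4 + 5·9^3 + 5·9^2 + 5·9 + 3; = 3487116549; G_7 = 3487116549−1 = 3487116548
step 7: 3487116548 = 9^(9 + 1) + 5·9^5 + 5·9^4 + 5·9^3 + 5·9^2 + 5·9 + 2; sub 10 for 9: 10^(10 + 1) + 5·10^5 + 5·10^4 + 5·10^3 + 5·10^2 + 5·10 + 2; = 100000555552; G_8 = 100000555552−1 = 100000555551
step 8: 100000555551 = 10^(10 + 1) + 5·10^5 + 5·10^4 + 5·10^3 + 5·10^2 + 5·10 + 1; sub 11 for 10: 11^(11 + 1) + 5·11^5 + 5·11^4 + 5·11^3 + 5·11^2 + 5·11 + 1; = 3138429262497; G_9 = 3138429262497−1 = 3138429262496

ω^(ω + 1) + ω^5·5 + ω^4·5 + ω^3·5 + ω^2·5 + ω·5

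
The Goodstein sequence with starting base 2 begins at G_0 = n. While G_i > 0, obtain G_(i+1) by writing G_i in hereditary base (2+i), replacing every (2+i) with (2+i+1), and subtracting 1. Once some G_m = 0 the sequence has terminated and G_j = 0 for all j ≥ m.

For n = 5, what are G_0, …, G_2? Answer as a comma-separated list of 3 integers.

G_0 = 5. HB_2(5) = 2^2 + 1. Bump = 28. G_1 = 27.
G_1 = 27. HB_3(27) = 3^3. Bump = 256. G_2 = 255.

5, 27, 255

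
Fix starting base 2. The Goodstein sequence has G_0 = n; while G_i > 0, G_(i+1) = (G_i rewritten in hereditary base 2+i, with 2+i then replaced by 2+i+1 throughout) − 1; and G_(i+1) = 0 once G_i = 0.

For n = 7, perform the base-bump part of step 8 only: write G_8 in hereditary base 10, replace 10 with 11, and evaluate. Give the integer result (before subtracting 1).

G_0=7  [base 2] 2^2 + 2 + 1  →[2↦3]→  3^3 + 3 + 1 = 31  −1 ⇒ G_1=30
G_1=30  [base 3] 3^3 + 3  →[3↦4]→  4^4 + 4 = 260  −1 ⇒ G_2=259
G_2=259  [base 4] 4^4 + 3  →[4↦5]→  5^5 + 3 = 3128  −1 ⇒ G_3=3127
G_3=3127  [base 5] 5^5 + 2  →[5↦6]→  6^6 + 2 = 46658  −1 ⇒ G_4=46657
G_4=46657  [base 6] 6^6 + 1  →[6↦7]→  7^7 + 1 = 823544  −1 ⇒ G_5=823543
G_5=823543  [base 7] 7^7  →[7↦8]→  8^8 = 16777216  −1 ⇒ G_6=16777215
G_6=16777215  [base 8] 7·8^7 + 7·8^6 + 7·8^5 + 7·8^4 + 7·8^3 + 7·8^2 + 7·8 + 7  →[8↦9]→  7·9^7 + 7·9^6 + 7·9^5 + 7·9^4 + 7·9^3 + 7·9^2 + 7·9 + 7 = 37665880  −1 ⇒ G_7=37665879
G_7=37665879  [base 9] 7·9^7 + 7·9^6 + 7·9^5 + 7·9^4 + 7·9^3 + 7·9^2 + 7·9 + 6  →[9↦10]→  7·10^7 + 7·10^6 + 7·10^5 + 7·10^4 + 7·10^3 + 7·10^2 + 7·10 + 6 = 77777776  −1 ⇒ G_8=77777775
G_8=77777775  [base 10] 7·10^7 + 7·10^6 + 7·10^5 + 7·10^4 + 7·10^3 + 7·10^2 + 7·10 + 5  →[10↦11]→  7·11^7 + 7·11^6 + 7·11^5 + 7·11^4 + 7·11^3 + 7·11^2 + 7·11 + 5 = 150051214  −1 ⇒ G_9=150051213

150051214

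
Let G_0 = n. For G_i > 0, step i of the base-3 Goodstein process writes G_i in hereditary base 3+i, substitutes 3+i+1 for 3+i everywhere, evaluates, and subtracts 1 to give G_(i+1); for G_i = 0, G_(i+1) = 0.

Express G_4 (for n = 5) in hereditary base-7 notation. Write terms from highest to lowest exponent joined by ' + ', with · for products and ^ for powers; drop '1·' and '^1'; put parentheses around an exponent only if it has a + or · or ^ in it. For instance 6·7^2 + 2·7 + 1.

i=0: 5 = 3 + 2 (b=3); 3→4: 4 + 2 = 6; 6−1 = 5
i=1: 5 = 4 + 1 (b=4); 4→5: 5 + 1 = 6; 6−1 = 5
i=2: 5 = 5 (b=5); 5→6: 6 = 6; 6−1 = 5
i=3: 5 = 5 (b=6); 6→7: 5 = 5; 5−1 = 4
i=4: 4 = 4 (b=7); 7→8: 4 = 4; 4−1 = 3

4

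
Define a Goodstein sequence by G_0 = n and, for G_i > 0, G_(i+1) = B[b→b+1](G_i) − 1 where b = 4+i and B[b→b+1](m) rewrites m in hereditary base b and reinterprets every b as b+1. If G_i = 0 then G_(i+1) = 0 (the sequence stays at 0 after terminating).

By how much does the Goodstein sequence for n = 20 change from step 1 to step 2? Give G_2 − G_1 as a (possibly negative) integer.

10

base 4: 20 = 4^2 + 4; at 5: 5^2 + 5 = 30; next = 29
base 5: 29 = 5^2 + 4; at 6: 6^2 + 4 = 40; next = 39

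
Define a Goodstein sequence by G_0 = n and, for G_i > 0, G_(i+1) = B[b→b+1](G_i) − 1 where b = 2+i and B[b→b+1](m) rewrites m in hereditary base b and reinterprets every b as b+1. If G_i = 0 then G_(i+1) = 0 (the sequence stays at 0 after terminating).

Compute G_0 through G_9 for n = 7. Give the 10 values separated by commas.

7 —HB2→ 2^2 + 2 + 1 —bump→ 3^3 + 3 + 1 = 31 —(−1)→ 30
30 —HB3→ 3^3 + 3 —bump→ 4^4 + 4 = 260 —(−1)→ 259
259 —HB4→ 4^4 + 3 —bump→ 5^5 + 3 = 3128 —(−1)→ 3127
3127 —HB5→ 5^5 + 2 —bump→ 6^6 + 2 = 46658 —(−1)→ 46657
46657 —HB6→ 6^6 + 1 —bump→ 7^7 + 1 = 823544 —(−1)→ 823543
823543 —HB7→ 7^7 —bump→ 8^8 = 16777216 —(−1)→ 16777215
16777215 —HB8→ 7·8^7 + 7·8^6 + 7·8^5 + 7·8^4 + 7·8^3 + 7·8^2 + 7·8 + 7 —bump→ 7·9^7 + 7·9^6 + 7·9^5 + 7·9^4 + 7·9^3 + 7·9^2 + 7·9 + 7 = 37665880 —(−1)→ 37665879
37665879 —HB9→ 7·9^7 + 7·9^6 + 7·9^5 + 7·9^4 + 7·9^3 + 7·9^2 + 7·9 + 6 —bump→ 7·10^7 + 7·10^6 + 7·10^5 + 7·10^4 + 7·10^3 + 7·10^2 + 7·10 + 6 = 77777776 —(−1)→ 77777775
77777775 —HB10→ 7·10^7 + 7·10^6 + 7·10^5 + 7·10^4 + 7·10^3 + 7·10^2 + 7·10 + 5 —bump→ 7·11^7 + 7·11^6 + 7·11^5 + 7·11^4 + 7·11^3 + 7·11^2 + 7·11 + 5 = 150051214 —(−1)→ 150051213

7, 30, 259, 3127, 46657, 823543, 16777215, 37665879, 77777775, 150051213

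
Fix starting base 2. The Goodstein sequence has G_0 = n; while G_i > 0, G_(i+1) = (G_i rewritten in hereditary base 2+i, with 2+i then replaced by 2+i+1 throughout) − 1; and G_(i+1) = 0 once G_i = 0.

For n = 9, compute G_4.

140743

(0) 9|_2 = 2^(2 + 1) + 1 ↦ 3^(3 + 1) + 1|_3 = 82 ⇒ 81
(1) 81|_3 = 3^(3 + 1) ↦ 4^(4 + 1)|_4 = 1024 ⇒ 1023
(2) 1023|_4 = 3·4^4 + 3·4^3 + 3·4^2 + 3·4 + 3 ↦ 3·5^5 + 3·5^3 + 3·5^2 + 3·5 + 3|_5 = 9843 ⇒ 9842
(3) 9842|_5 = 3·5^5 + 3·5^3 + 3·5^2 + 3·5 + 2 ↦ 3·6^6 + 3·6^3 + 3·6^2 + 3·6 + 2|_6 = 140744 ⇒ 140743
(4) 140743|_6 = 3·6^6 + 3·6^3 + 3·6^2 + 3·6 + 1 ↦ 3·7^7 + 3·7^3 + 3·7^2 + 3·7 + 1|_7 = 2471827 ⇒ 2471826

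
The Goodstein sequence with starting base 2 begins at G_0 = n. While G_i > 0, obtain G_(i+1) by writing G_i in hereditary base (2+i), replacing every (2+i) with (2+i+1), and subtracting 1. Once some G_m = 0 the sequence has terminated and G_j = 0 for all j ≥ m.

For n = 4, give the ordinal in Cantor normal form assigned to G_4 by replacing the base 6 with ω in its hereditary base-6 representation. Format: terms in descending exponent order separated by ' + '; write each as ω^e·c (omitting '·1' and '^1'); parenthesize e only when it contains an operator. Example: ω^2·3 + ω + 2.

ω^2·2 + ω + 5

G_0 = 4. HB_2(4) = 2^2. Bump = 27. G_1 = 26.
G_1 = 26. HB_3(26) = 2·3^2 + 2·3 + 2. Bump = 42. G_2 = 41.
G_2 = 41. HB_4(41) = 2·4^2 + 2·4 + 1. Bump = 61. G_3 = 60.
G_3 = 60. HB_5(60) = 2·5^2 + 2·5. Bump = 84. G_4 = 83.
G_4 = 83. HB_6(83) = 2·6^2 + 6 + 5. Bump = 110. G_5 = 109.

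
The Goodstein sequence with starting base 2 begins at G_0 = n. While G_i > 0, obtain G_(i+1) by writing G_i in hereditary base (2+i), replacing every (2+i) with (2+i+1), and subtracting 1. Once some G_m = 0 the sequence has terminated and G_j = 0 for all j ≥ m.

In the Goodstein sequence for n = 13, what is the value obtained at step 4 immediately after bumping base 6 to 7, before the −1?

5765999

G_0 = 13. HB_2(13) = 2^(2 + 1) + 2^2 + 1. Bump = 109. G_1 = 108.
G_1 = 108. HB_3(108) = 3^(3 + 1) + 3^3. Bump = 1280. G_2 = 1279.
G_2 = 1279. HB_4(1279) = 4^(4 + 1) + 3·4^3 + 3·4^2 + 3·4 + 3. Bump = 16093. G_3 = 16092.
G_3 = 16092. HB_5(16092) = 5^(5 + 1) + 3·5^3 + 3·5^2 + 3·5 + 2. Bump = 280712. G_4 = 280711.
G_4 = 280711. HB_6(280711) = 6^(6 + 1) + 3·6^3 + 3·6^2 + 3·6 + 1. Bump = 5765999. G_5 = 5765998.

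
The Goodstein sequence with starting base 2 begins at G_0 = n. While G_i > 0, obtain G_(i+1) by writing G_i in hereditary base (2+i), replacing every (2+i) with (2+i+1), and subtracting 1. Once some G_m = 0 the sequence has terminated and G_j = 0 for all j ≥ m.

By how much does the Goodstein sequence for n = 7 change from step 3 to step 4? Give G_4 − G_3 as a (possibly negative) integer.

43530

i=0: 7 = 2^2 + 2 + 1 (b=2); 2→3: 3^3 + 3 + 1 = 31; 31−1 = 30
i=1: 30 = 3^3 + 3 (b=3); 3→4: 4^4 + 4 = 260; 260−1 = 259
i=2: 259 = 4^4 + 3 (b=4); 4→5: 5^5 + 3 = 3128; 3128−1 = 3127
i=3: 3127 = 5^5 + 2 (b=5); 5→6: 6^6 + 2 = 46658; 46658−1 = 46657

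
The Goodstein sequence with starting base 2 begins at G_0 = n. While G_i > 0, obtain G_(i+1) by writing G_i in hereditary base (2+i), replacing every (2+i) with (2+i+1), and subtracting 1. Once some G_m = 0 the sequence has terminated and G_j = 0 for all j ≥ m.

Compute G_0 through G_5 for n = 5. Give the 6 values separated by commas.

5, 27, 255, 467, 775, 1197

[0] 5 ≡ 2^2 + 1 (base 2). Lift 3: 28. −1: 27.
[1] 27 ≡ 3^3 (base 3). Lift 4: 256. −1: 255.
[2] 255 ≡ 3·4^3 + 3·4^2 + 3·4 + 3 (base 4). Lift 5: 468. −1: 467.
[3] 467 ≡ 3·5^3 + 3·5^2 + 3·5 + 2 (base 5). Lift 6: 776. −1: 775.
[4] 775 ≡ 3·6^3 + 3·6^2 + 3·6 + 1 (base 6). Lift 7: 1198. −1: 1197.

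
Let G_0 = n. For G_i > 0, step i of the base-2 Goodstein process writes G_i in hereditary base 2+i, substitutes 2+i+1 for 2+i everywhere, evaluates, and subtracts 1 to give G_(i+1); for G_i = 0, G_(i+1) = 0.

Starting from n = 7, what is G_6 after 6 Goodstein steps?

G_0 = 7. HB_2(7) = 2^2 + 2 + 1. Bump = 31. G_1 = 30.
G_1 = 30. HB_3(30) = 3^3 + 3. Bump = 260. G_2 = 259.
G_2 = 259. HB_4(259) = 4^4 + 3. Bump = 3128. G_3 = 3127.
G_3 = 3127. HB_5(3127) = 5^5 + 2. Bump = 46658. G_4 = 46657.
G_4 = 46657. HB_6(46657) = 6^6 + 1. Bump = 823544. G_5 = 823543.
G_5 = 823543. HB_7(823543) = 7^7. Bump = 16777216. G_6 = 16777215.

16777215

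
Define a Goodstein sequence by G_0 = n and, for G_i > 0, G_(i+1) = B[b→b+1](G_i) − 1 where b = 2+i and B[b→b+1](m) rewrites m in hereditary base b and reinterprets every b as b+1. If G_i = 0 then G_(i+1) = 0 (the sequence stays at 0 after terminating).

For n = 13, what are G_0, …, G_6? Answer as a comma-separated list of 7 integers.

13, 108, 1279, 16092, 280711, 5765998, 134219479

13 —HB2→ 2^(2 + 1) + 2^2 + 1 —bump→ 3^(3 + 1) + 3^3 + 1 = 109 —(−1)→ 108
108 —HB3→ 3^(3 + 1) + 3^3 —bump→ 4^(4 + 1) + 4^4 = 1280 —(−1)→ 1279
1279 —HB4→ 4^(4 + 1) + 3·4^3 + 3·4^2 + 3·4 + 3 —bump→ 5^(5 + 1) + 3·5^3 + 3·5^2 + 3·5 + 3 = 16093 —(−1)→ 16092
16092 —HB5→ 5^(5 + 1) + 3·5^3 + 3·5^2 + 3·5 + 2 —bump→ 6^(6 + 1) + 3·6^3 + 3·6^2 + 3·6 + 2 = 280712 —(−1)→ 280711
280711 —HB6→ 6^(6 + 1) + 3·6^3 + 3·6^2 + 3·6 + 1 —bump→ 7^(7 + 1) + 3·7^3 + 3·7^2 + 3·7 + 1 = 5765999 —(−1)→ 5765998
5765998 —HB7→ 7^(7 + 1) + 3·7^3 + 3·7^2 + 3·7 —bump→ 8^(8 + 1) + 3·8^3 + 3·8^2 + 3·8 = 134219480 —(−1)→ 134219479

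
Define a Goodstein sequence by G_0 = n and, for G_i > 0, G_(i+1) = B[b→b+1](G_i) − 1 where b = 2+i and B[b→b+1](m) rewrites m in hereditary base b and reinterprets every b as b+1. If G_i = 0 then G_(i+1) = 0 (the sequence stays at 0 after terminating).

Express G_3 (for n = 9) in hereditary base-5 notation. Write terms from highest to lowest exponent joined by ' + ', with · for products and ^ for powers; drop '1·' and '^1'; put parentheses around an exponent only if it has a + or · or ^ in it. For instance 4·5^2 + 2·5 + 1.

3·5^5 + 3·5^3 + 3·5^2 + 3·5 + 2

step 0: 9 = 2^(2 + 1) + 1; sub 3 for 2: 3^(3 + 1) + 1; = 82; G_1 = 82−1 = 81
step 1: 81 = 3^(3 + 1); sub 4 for 3: 4^(4 + 1); = 1024; G_2 = 1024−1 = 1023
step 2: 1023 = 3·4^4 + 3·4^3 + 3·4^2 + 3·4 + 3; sub 5 for 4: 3·5^5 + 3·5^3 + 3·5^2 + 3·5 + 3; = 9843; G_3 = 9843−1 = 9842
step 3: 9842 = 3·5^5 + 3·5^3 + 3·5^2 + 3·5 + 2; sub 6 for 5: 3·6^6 + 3·6^3 + 3·6^2 + 3·6 + 2; = 140744; G_4 = 140744−1 = 140743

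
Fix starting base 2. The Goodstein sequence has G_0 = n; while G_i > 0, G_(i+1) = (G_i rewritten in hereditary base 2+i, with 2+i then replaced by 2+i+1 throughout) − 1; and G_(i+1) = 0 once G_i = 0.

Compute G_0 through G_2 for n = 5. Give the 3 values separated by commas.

5, 27, 255

base 2: 5 = 2^2 + 1; at 3: 3^3 + 1 = 28; next = 27
base 3: 27 = 3^3; at 4: 4^4 = 256; next = 255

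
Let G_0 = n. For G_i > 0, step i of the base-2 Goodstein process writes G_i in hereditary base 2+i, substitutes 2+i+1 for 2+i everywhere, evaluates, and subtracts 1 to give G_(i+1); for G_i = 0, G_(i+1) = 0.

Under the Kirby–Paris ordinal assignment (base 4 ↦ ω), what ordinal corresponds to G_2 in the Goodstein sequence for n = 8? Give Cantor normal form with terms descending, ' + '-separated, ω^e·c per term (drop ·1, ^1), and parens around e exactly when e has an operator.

ω^ω·2 + ω^2·2 + ω·2 + 1

G_0 = 8. HB_2(8) = 2^(2 + 1). Bump = 81. G_1 = 80.
G_1 = 80. HB_3(80) = 2·3^3 + 2·3^2 + 2·3 + 2. Bump = 554. G_2 = 553.
G_2 = 553. HB_4(553) = 2·4^4 + 2·4^2 + 2·4 + 1. Bump = 6311. G_3 = 6310.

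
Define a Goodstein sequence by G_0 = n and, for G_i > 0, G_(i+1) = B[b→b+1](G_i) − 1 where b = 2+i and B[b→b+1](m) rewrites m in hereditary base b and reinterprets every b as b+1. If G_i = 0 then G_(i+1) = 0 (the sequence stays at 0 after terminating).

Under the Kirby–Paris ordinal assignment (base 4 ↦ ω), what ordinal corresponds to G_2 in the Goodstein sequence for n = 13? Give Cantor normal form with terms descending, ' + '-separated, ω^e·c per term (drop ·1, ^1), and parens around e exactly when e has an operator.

ω^(ω + 1) + ω^3·3 + ω^2·3 + ω·3 + 3

13 —HB2→ 2^(2 + 1) + 2^2 + 1 —bump→ 3^(3 + 1) + 3^3 + 1 = 109 —(−1)→ 108
108 —HB3→ 3^(3 + 1) + 3^3 —bump→ 4^(4 + 1) + 4^4 = 1280 —(−1)→ 1279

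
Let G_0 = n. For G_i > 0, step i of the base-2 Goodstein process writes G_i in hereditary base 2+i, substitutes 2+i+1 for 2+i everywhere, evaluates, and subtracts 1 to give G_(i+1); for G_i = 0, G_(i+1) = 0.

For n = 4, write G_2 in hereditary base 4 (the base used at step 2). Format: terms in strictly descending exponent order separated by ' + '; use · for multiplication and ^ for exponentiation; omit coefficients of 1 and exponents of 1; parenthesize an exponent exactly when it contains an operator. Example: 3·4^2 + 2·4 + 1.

4 —HB2→ 2^2 —bump→ 3^3 = 27 —(−1)→ 26
26 —HB3→ 2·3^2 + 2·3 + 2 —bump→ 2·4^2 + 2·4 + 2 = 42 —(−1)→ 41
41 —HB4→ 2·4^2 + 2·4 + 1 —bump→ 2·5^2 + 2·5 + 1 = 61 —(−1)→ 60

2·4^2 + 2·4 + 1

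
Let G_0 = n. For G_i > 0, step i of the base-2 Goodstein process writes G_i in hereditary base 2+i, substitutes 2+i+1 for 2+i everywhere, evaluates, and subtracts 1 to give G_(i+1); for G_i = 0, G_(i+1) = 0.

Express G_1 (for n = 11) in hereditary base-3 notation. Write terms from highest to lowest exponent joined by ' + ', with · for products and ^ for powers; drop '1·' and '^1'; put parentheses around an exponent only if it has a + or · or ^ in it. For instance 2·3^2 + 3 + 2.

i=0: 11 = 2^(2 + 1) + 2 + 1 (b=2); 2→3: 3^(3 + 1) + 3 + 1 = 85; 85−1 = 84
i=1: 84 = 3^(3 + 1) + 3 (b=3); 3→4: 4^(4 + 1) + 4 = 1028; 1028−1 = 1027

3^(3 + 1) + 3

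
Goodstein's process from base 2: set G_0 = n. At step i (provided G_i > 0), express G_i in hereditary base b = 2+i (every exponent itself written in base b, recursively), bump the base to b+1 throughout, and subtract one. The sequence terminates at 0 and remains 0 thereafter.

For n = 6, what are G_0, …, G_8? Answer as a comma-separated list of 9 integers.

(0) 6|_2 = 2^2 + 2 ↦ 3^3 + 3|_3 = 30 ⇒ 29
(1) 29|_3 = 3^3 + 2 ↦ 4^4 + 2|_4 = 258 ⇒ 257
(2) 257|_4 = 4^4 + 1 ↦ 5^5 + 1|_5 = 3126 ⇒ 3125
(3) 3125|_5 = 5^5 ↦ 6^6|_6 = 46656 ⇒ 46655
(4) 46655|_6 = 5·6^5 + 5·6^4 + 5·6^3 + 5·6^2 + 5·6 + 5 ↦ 5·7^5 + 5·7^4 + 5·7^3 + 5·7^2 + 5·7 + 5|_7 = 98040 ⇒ 98039
(5) 98039|_7 = 5·7^5 + 5·7^4 + 5·7^3 + 5·7^2 + 5·7 + 4 ↦ 5·8^5 + 5·8^4 + 5·8^3 + 5·8^2 + 5·8 + 4|_8 = 187244 ⇒ 187243
(6) 187243|_8 = 5·8^5 + 5·8^4 + 5·8^3 + 5·8^2 + 5·8 + 3 ↦ 5·9^5 + 5·9^4 + 5·9^3 + 5·9^2 + 5·9 + 3|_9 = 332148 ⇒ 332147
(7) 332147|_9 = 5·9^5 + 5·9^4 + 5·9^3 + 5·9^2 + 5·9 + 2 ↦ 5·10^5 + 5·10^4 + 5·10^3 + 5·10^2 + 5·10 + 2|_10 = 555552 ⇒ 555551

6, 29, 257, 3125, 46655, 98039, 187243, 332147, 555551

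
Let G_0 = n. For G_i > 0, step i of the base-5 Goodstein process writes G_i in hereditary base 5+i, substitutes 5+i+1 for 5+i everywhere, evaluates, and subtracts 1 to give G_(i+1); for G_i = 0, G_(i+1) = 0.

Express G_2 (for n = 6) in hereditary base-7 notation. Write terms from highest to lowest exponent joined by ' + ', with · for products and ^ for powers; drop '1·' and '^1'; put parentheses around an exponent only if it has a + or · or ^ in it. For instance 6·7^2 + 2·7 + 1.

6

base 5: 6 = 5 + 1; at 6: 6 + 1 = 7; next = 6
base 6: 6 = 6; at 7: 7 = 7; next = 6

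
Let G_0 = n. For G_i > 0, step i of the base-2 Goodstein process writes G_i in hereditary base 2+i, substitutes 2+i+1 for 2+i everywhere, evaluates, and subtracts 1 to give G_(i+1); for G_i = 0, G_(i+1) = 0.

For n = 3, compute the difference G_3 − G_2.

-1

base 2: 3 = 2 + 1; at 3: 3 + 1 = 4; next = 3
base 3: 3 = 3; at 4: 4 = 4; next = 3
base 4: 3 = 3; at 5: 3 = 3; next = 2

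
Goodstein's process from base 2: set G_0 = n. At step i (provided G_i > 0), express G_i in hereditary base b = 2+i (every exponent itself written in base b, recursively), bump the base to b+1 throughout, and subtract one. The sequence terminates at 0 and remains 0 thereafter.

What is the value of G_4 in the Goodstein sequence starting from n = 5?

775

step 0: 5 = 2^2 + 1; sub 3 for 2: 3^3 + 1; = 28; G_1 = 28−1 = 27
step 1: 27 = 3^3; sub 4 for 3: 4^4; = 256; G_2 = 256−1 = 255
step 2: 255 = 3·4^3 + 3·4^2 + 3·4 + 3; sub 5 for 4: 3·5^3 + 3·5^2 + 3·5 + 3; = 468; G_3 = 468−1 = 467
step 3: 467 = 3·5^3 + 3·5^2 + 3·5 + 2; sub 6 for 5: 3·6^3 + 3·6^2 + 3·6 + 2; = 776; G_4 = 776−1 = 775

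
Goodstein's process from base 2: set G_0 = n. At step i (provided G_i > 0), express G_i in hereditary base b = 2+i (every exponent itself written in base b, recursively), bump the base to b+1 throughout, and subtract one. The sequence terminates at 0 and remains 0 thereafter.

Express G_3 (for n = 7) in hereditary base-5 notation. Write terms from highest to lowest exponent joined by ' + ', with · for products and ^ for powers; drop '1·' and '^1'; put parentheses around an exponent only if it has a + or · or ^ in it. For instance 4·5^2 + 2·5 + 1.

7 —HB2→ 2^2 + 2 + 1 —bump→ 3^3 + 3 + 1 = 31 —(−1)→ 30
30 —HB3→ 3^3 + 3 —bump→ 4^4 + 4 = 260 —(−1)→ 259
259 —HB4→ 4^4 + 3 —bump→ 5^5 + 3 = 3128 —(−1)→ 3127

5^5 + 2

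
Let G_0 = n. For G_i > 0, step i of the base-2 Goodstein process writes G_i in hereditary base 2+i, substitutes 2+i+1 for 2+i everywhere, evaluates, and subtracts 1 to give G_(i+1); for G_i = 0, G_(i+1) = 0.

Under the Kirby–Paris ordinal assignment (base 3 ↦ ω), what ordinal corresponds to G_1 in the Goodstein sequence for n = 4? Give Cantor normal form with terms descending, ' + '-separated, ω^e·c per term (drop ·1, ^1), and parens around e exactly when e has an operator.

G_0=4  [base 2] 2^2  →[2↦3]→  3^3 = 27  −1 ⇒ G_1=26
G_1=26  [base 3] 2·3^2 + 2·3 + 2  →[3↦4]→  2·4^2 + 2·4 + 2 = 42  −1 ⇒ G_2=41

ω^2·2 + ω·2 + 2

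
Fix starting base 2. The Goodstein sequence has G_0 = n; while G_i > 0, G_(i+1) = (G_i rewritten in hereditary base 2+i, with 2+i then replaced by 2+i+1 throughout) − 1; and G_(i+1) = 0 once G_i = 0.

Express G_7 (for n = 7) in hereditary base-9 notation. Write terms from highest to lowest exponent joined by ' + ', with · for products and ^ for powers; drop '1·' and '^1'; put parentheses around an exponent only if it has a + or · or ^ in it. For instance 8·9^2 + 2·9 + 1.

(0) 7|_2 = 2^2 + 2 + 1 ↦ 3^3 + 3 + 1|_3 = 31 ⇒ 30
(1) 30|_3 = 3^3 + 3 ↦ 4^4 + 4|_4 = 260 ⇒ 259
(2) 259|_4 = 4^4 + 3 ↦ 5^5 + 3|_5 = 3128 ⇒ 3127
(3) 3127|_5 = 5^5 + 2 ↦ 6^6 + 2|_6 = 46658 ⇒ 46657
(4) 46657|_6 = 6^6 + 1 ↦ 7^7 + 1|_7 = 823544 ⇒ 823543
(5) 823543|_7 = 7^7 ↦ 8^8|_8 = 16777216 ⇒ 16777215
(6) 16777215|_8 = 7·8^7 + 7·8^6 + 7·8^5 + 7·8^4 + 7·8^3 + 7·8^2 + 7·8 + 7 ↦ 7·9^7 + 7·9^6 + 7·9^5 + 7·9^4 + 7·9^3 + 7·9^2 + 7·9 + 7|_9 = 37665880 ⇒ 37665879
(7) 37665879|_9 = 7·9^7 + 7·9^6 + 7·9^5 + 7·9^4 + 7·9^3 + 7·9^2 + 7·9 + 6 ↦ 7·10^7 + 7·10^6 + 7·10^5 + 7·10^4 + 7·10^3 + 7·10^2 + 7·10 + 6|_10 = 77777776 ⇒ 77777775

7·9^7 + 7·9^6 + 7·9^5 + 7·9^4 + 7·9^3 + 7·9^2 + 7·9 + 6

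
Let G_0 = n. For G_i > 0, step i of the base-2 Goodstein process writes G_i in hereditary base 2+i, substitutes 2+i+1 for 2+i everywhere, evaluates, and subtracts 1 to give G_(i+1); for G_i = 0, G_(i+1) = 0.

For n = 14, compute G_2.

G_0=14  [base 2] 2^(2 + 1) + 2^2 + 2  →[2↦3]→  3^(3 + 1) + 3^3 + 3 = 111  −1 ⇒ G_1=110
G_1=110  [base 3] 3^(3 + 1) + 3^3 + 2  →[3↦4]→  4^(4 + 1) + 4^4 + 2 = 1282  −1 ⇒ G_2=1281
G_2=1281  [base 4] 4^(4 + 1) + 4^4 + 1  →[4↦5]→  5^(5 + 1) + 5^5 + 1 = 18751  −1 ⇒ G_3=18750

1281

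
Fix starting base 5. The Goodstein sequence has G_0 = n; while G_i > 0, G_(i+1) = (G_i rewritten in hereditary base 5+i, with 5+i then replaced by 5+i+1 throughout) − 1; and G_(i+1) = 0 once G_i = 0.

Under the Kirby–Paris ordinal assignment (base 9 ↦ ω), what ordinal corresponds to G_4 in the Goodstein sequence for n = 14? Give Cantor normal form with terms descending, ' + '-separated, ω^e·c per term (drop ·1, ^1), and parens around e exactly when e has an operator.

ω·2

step 0: 14 = 2·5 + 4; sub 6 for 5: 2·6 + 4; = 16; G_1 = 16−1 = 15
step 1: 15 = 2·6 + 3; sub 7 for 6: 2·7 + 3; = 17; G_2 = 17−1 = 16
step 2: 16 = 2·7 + 2; sub 8 for 7: 2·8 + 2; = 18; G_3 = 18−1 = 17
step 3: 17 = 2·8 + 1; sub 9 for 8: 2·9 + 1; = 19; G_4 = 19−1 = 18
step 4: 18 = 2·9; sub 10 for 9: 2·10; = 20; G_5 = 20−1 = 19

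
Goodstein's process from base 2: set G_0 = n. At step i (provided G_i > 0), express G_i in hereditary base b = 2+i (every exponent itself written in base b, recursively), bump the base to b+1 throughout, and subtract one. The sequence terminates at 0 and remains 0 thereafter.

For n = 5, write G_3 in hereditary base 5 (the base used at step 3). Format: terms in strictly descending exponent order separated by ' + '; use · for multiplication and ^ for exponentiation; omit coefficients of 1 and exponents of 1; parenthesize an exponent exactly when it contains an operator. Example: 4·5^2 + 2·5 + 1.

3·5^3 + 3·5^2 + 3·5 + 2

G_0=5  [base 2] 2^2 + 1  →[2↦3]→  3^3 + 1 = 28  −1 ⇒ G_1=27
G_1=27  [base 3] 3^3  →[3↦4]→  4^4 = 256  −1 ⇒ G_2=255
G_2=255  [base 4] 3·4^3 + 3·4^2 + 3·4 + 3  →[4↦5]→  3·5^3 + 3·5^2 + 3·5 + 3 = 468  −1 ⇒ G_3=467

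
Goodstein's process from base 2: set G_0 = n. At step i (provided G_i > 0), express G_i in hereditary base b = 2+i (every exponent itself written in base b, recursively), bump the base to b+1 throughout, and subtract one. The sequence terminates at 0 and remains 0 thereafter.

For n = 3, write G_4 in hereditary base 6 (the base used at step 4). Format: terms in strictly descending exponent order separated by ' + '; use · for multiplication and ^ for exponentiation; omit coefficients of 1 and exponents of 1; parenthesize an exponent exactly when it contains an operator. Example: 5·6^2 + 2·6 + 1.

i=0: 3 = 2 + 1 (b=2); 2→3: 3 + 1 = 4; 4−1 = 3
i=1: 3 = 3 (b=3); 3→4: 4 = 4; 4−1 = 3
i=2: 3 = 3 (b=4); 4→5: 3 = 3; 3−1 = 2
i=3: 2 = 2 (b=5); 5→6: 2 = 2; 2−1 = 1
i=4: 1 = 1 (b=6); 6→7: 1 = 1; 1−1 = 0

1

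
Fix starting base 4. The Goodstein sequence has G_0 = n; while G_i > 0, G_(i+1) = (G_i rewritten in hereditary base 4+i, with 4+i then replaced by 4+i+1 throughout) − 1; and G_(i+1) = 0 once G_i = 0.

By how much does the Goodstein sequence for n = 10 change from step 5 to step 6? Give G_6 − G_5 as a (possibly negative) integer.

0

G_0=10  [base 4] 2·4 + 2  →[4↦5]→  2·5 + 2 = 12  −1 ⇒ G_1=11
G_1=11  [base 5] 2·5 + 1  →[5↦6]→  2·6 + 1 = 13  −1 ⇒ G_2=12
G_2=12  [base 6] 2·6  →[6↦7]→  2·7 = 14  −1 ⇒ G_3=13
G_3=13  [base 7] 7 + 6  →[7↦8]→  8 + 6 = 14  −1 ⇒ G_4=13
G_4=13  [base 8] 8 + 5  →[8↦9]→  9 + 5 = 14  −1 ⇒ G_5=13
G_5=13  [base 9] 9 + 4  →[9↦10]→  10 + 4 = 14  −1 ⇒ G_6=13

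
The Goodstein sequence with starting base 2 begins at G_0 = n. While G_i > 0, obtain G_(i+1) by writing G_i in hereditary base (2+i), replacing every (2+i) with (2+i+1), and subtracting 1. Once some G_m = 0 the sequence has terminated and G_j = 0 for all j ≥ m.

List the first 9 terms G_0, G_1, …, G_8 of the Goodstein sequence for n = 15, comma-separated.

step 0: 15 = 2^(2 + 1) + 2^2 + 2 + 1; sub 3 for 2: 3^(3 + 1) + 3^3 + 3 + 1; = 112; G_1 = 112−1 = 111
step 1: 111 = 3^(3 + 1) + 3^3 + 3; sub 4 for 3: 4^(4 + 1) + 4^4 + 4; = 1284; G_2 = 1284−1 = 1283
step 2: 1283 = 4^(4 + 1) + 4^4 + 3; sub 5 for 4: 5^(5 + 1) + 5^5 + 3; = 18753; G_3 = 18753−1 = 18752
step 3: 18752 = 5^(5 + 1) + 5^5 + 2; sub 6 for 5: 6^(6 + 1) + 6^6 + 2; = 326594; G_4 = 326594−1 = 326593
step 4: 326593 = 6^(6 + 1) + 6^6 + 1; sub 7 for 6: 7^(7 + 1) + 7^7 + 1; = 6588345; G_5 = 6588345−1 = 6588344
step 5: 6588344 = 7^(7 + 1) + 7^7; sub 8 for 7: 8^(8 + 1) + 8^8; = 150994944; G_6 = 150994944−1 = 150994943
step 6: 150994943 = 8^(8 + 1) + 7·8^7 + 7·8^6 + 7·8^5 + 7·8^4 + 7·8^3 + 7·8^2 + 7·8 + 7; sub 9 for 8: 9^(9 + 1) + 7·9^7 + 7·9^6 + 7·9^5 + 7·9^4 + 7·9^3 + 7·9^2 + 7·9 + 7; = 3524450281; G_7 = 3524450281−1 = 3524450280
step 7: 3524450280 = 9^(9 + 1) + 7·9^7 + 7·9^6 + 7·9^5 + 7·9^4 + 7·9^3 + 7·9^2 + 7·9 + 6; sub 10 for 9: 10^(10 + 1) + 7·10^7 + 7·10^6 + 7·10^5 + 7·10^4 + 7·10^3 + 7·10^2 + 7·10 + 6; = 100077777776; G_8 = 100077777776−1 = 100077777775

15, 111, 1283, 18752, 326593, 6588344, 150994943, 3524450280, 100077777775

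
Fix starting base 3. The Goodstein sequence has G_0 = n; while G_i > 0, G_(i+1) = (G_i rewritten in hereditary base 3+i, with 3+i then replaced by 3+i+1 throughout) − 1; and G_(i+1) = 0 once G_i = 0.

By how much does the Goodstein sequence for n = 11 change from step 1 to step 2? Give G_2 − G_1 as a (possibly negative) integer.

8

step 0: 11 = 3^2 + 2; sub 4 for 3: 4^2 + 2; = 18; G_1 = 18−1 = 17
step 1: 17 = 4^2 + 1; sub 5 for 4: 5^2 + 1; = 26; G_2 = 26−1 = 25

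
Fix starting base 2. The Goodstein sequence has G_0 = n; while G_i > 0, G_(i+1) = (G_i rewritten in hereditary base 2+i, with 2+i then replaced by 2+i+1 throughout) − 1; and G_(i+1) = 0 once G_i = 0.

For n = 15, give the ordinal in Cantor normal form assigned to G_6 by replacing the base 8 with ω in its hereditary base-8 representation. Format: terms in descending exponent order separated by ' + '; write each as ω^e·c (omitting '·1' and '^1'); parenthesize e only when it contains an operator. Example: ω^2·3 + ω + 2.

ω^(ω + 1) + ω^7·7 + ω^6·7 + ω^5·7 + ω^4·7 + ω^3·7 + ω^2·7 + ω·7 + 7

G_0=15  [base 2] 2^(2 + 1) + 2^2 + 2 + 1  →[2↦3]→  3^(3 + 1) + 3^3 + 3 + 1 = 112  −1 ⇒ G_1=111
G_1=111  [base 3] 3^(3 + 1) + 3^3 + 3  →[3↦4]→  4^(4 + 1) + 4^4 + 4 = 1284  −1 ⇒ G_2=1283
G_2=1283  [base 4] 4^(4 + 1) + 4^4 + 3  →[4↦5]→  5^(5 + 1) + 5^5 + 3 = 18753  −1 ⇒ G_3=18752
G_3=18752  [base 5] 5^(5 + 1) + 5^5 + 2  →[5↦6]→  6^(6 + 1) + 6^6 + 2 = 326594  −1 ⇒ G_4=326593
G_4=326593  [base 6] 6^(6 + 1) + 6^6 + 1  →[6↦7]→  7^(7 + 1) + 7^7 + 1 = 6588345  −1 ⇒ G_5=6588344
G_5=6588344  [base 7] 7^(7 + 1) + 7^7  →[7↦8]→  8^(8 + 1) + 8^8 = 150994944  −1 ⇒ G_6=150994943
G_6=150994943  [base 8] 8^(8 + 1) + 7·8^7 + 7·8^6 + 7·8^5 + 7·8^4 + 7·8^3 + 7·8^2 + 7·8 + 7  →[8↦9]→  9^(9 + 1) + 7·9^7 + 7·9^6 + 7·9^5 + 7·9^4 + 7·9^3 + 7·9^2 + 7·9 + 7 = 3524450281  −1 ⇒ G_7=3524450280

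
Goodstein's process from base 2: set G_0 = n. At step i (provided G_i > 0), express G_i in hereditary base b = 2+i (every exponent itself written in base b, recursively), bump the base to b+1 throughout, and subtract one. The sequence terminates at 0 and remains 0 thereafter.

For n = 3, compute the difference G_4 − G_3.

-1

(0) 3|_2 = 2 + 1 ↦ 3 + 1|_3 = 4 ⇒ 3
(1) 3|_3 = 3 ↦ 4|_4 = 4 ⇒ 3
(2) 3|_4 = 3 ↦ 3|_5 = 3 ⇒ 2
(3) 2|_5 = 2 ↦ 2|_6 = 2 ⇒ 1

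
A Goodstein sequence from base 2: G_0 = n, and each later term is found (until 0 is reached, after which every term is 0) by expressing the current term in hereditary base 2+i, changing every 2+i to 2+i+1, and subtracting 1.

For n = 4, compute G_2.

41

i=0: 4 = 2^2 (b=2); 2→3: 3^3 = 27; 27−1 = 26
i=1: 26 = 2·3^2 + 2·3 + 2 (b=3); 3→4: 2·4^2 + 2·4 + 2 = 42; 42−1 = 41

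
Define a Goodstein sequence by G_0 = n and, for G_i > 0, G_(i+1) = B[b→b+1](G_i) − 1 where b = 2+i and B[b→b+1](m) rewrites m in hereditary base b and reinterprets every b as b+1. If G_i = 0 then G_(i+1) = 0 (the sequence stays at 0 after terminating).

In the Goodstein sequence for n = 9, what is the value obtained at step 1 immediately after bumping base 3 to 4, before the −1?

1024

base 2: 9 = 2^(2 + 1) + 1; at 3: 3^(3 + 1) + 1 = 82; next = 81
base 3: 81 = 3^(3 + 1); at 4: 4^(4 + 1) = 1024; next = 1023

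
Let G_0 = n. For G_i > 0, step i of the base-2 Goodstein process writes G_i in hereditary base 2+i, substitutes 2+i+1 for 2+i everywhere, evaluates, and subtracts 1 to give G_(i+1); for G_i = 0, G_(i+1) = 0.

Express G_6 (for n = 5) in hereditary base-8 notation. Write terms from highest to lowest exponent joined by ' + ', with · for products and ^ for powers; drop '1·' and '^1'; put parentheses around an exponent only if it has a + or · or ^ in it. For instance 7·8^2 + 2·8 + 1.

i=0: 5 = 2^2 + 1 (b=2); 2→3: 3^3 + 1 = 28; 28−1 = 27
i=1: 27 = 3^3 (b=3); 3→4: 4^4 = 256; 256−1 = 255
i=2: 255 = 3·4^3 + 3·4^2 + 3·4 + 3 (b=4); 4→5: 3·5^3 + 3·5^2 + 3·5 + 3 = 468; 468−1 = 467
i=3: 467 = 3·5^3 + 3·5^2 + 3·5 + 2 (b=5); 5→6: 3·6^3 + 3·6^2 + 3·6 + 2 = 776; 776−1 = 775
i=4: 775 = 3·6^3 + 3·6^2 + 3·6 + 1 (b=6); 6→7: 3·7^3 + 3·7^2 + 3·7 + 1 = 1198; 1198−1 = 1197
i=5: 1197 = 3·7^3 + 3·7^2 + 3·7 (b=7); 7→8: 3·8^3 + 3·8^2 + 3·8 = 1752; 1752−1 = 1751
i=6: 1751 = 3·8^3 + 3·8^2 + 2·8 + 7 (b=8); 8→9: 3·9^3 + 3·9^2 + 2·9 + 7 = 2455; 2455−1 = 2454

3·8^3 + 3·8^2 + 2·8 + 7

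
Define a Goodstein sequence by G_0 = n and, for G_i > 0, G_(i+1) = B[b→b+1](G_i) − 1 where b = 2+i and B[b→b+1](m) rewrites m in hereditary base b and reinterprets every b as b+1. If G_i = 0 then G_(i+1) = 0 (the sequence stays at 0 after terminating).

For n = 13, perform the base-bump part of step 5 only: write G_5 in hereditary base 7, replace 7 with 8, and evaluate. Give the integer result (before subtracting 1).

[0] 13 ≡ 2^(2 + 1) + 2^2 + 1 (base 2). Lift 3: 109. −1: 108.
[1] 108 ≡ 3^(3 + 1) + 3^3 (base 3). Lift 4: 1280. −1: 1279.
[2] 1279 ≡ 4^(4 + 1) + 3·4^3 + 3·4^2 + 3·4 + 3 (base 4). Lift 5: 16093. −1: 16092.
[3] 16092 ≡ 5^(5 + 1) + 3·5^3 + 3·5^2 + 3·5 + 2 (base 5). Lift 6: 280712. −1: 280711.
[4] 280711 ≡ 6^(6 + 1) + 3·6^3 + 3·6^2 + 3·6 + 1 (base 6). Lift 7: 5765999. −1: 5765998.
[5] 5765998 ≡ 7^(7 + 1) + 3·7^3 + 3·7^2 + 3·7 (base 7). Lift 8: 134219480. −1: 134219479.

134219480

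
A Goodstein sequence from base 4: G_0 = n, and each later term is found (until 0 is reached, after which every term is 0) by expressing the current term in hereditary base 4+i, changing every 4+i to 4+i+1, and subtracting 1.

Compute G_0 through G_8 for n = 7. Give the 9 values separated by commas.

7, 7, 7, 7, 7, 6, 5, 4, 3

[0] 7 ≡ 4 + 3 (base 4). Lift 5: 8. −1: 7.
[1] 7 ≡ 5 + 2 (base 5). Lift 6: 8. −1: 7.
[2] 7 ≡ 6 + 1 (base 6). Lift 7: 8. −1: 7.
[3] 7 ≡ 7 (base 7). Lift 8: 8. −1: 7.
[4] 7 ≡ 7 (base 8). Lift 9: 7. −1: 6.
[5] 6 ≡ 6 (base 9). Lift 10: 6. −1: 5.
[6] 5 ≡ 5 (base 10). Lift 11: 5. −1: 4.
[7] 4 ≡ 4 (base 11). Lift 12: 4. −1: 3.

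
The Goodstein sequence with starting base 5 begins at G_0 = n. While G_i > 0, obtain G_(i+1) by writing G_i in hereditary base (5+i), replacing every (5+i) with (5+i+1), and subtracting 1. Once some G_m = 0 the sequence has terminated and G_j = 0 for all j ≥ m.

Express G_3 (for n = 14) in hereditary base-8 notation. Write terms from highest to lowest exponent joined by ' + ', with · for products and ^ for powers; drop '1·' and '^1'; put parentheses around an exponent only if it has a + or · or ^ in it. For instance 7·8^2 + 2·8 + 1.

G_0=14  [base 5] 2·5 + 4  →[5↦6]→  2·6 + 4 = 16  −1 ⇒ G_1=15
G_1=15  [base 6] 2·6 + 3  →[6↦7]→  2·7 + 3 = 17  −1 ⇒ G_2=16
G_2=16  [base 7] 2·7 + 2  →[7↦8]→  2·8 + 2 = 18  −1 ⇒ G_3=17
G_3=17  [base 8] 2·8 + 1  →[8↦9]→  2·9 + 1 = 19  −1 ⇒ G_4=18

2·8 + 1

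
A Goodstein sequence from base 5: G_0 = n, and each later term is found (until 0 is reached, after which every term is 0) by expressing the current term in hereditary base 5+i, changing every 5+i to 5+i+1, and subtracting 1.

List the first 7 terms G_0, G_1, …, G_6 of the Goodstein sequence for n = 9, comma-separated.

9, 9, 9, 9, 9, 9, 8

(0) 9|_5 = 5 + 4 ↦ 6 + 4|_6 = 10 ⇒ 9
(1) 9|_6 = 6 + 3 ↦ 7 + 3|_7 = 10 ⇒ 9
(2) 9|_7 = 7 + 2 ↦ 8 + 2|_8 = 10 ⇒ 9
(3) 9|_8 = 8 + 1 ↦ 9 + 1|_9 = 10 ⇒ 9
(4) 9|_9 = 9 ↦ 10|_10 = 10 ⇒ 9
(5) 9|_10 = 9 ↦ 9|_11 = 9 ⇒ 8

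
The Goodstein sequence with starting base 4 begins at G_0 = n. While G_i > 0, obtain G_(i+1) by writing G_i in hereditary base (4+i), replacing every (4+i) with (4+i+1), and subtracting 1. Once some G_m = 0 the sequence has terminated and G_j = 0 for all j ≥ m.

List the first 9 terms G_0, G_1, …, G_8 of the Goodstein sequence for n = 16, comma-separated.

16, 24, 27, 30, 33, 36, 39, 41, 43

G_0 = 16. HB_4(16) = 4^2. Bump = 25. G_1 = 24.
G_1 = 24. HB_5(24) = 4·5 + 4. Bump = 28. G_2 = 27.
G_2 = 27. HB_6(27) = 4·6 + 3. Bump = 31. G_3 = 30.
G_3 = 30. HB_7(30) = 4·7 + 2. Bump = 34. G_4 = 33.
G_4 = 33. HB_8(33) = 4·8 + 1. Bump = 37. G_5 = 36.
G_5 = 36. HB_9(36) = 4·9. Bump = 40. G_6 = 39.
G_6 = 39. HB_10(39) = 3·10 + 9. Bump = 42. G_7 = 41.
G_7 = 41. HB_11(41) = 3·11 + 8. Bump = 44. G_8 = 43.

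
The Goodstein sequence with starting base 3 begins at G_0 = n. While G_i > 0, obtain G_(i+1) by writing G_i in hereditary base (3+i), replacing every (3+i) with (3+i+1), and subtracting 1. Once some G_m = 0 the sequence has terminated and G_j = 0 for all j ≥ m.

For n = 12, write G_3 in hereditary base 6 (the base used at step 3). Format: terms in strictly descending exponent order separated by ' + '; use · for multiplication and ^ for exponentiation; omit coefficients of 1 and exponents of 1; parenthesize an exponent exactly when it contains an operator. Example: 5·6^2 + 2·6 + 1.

6^2 + 1

G_0=12  [base 3] 3^2 + 3  →[3↦4]→  4^2 + 4 = 20  −1 ⇒ G_1=19
G_1=19  [base 4] 4^2 + 3  →[4↦5]→  5^2 + 3 = 28  −1 ⇒ G_2=27
G_2=27  [base 5] 5^2 + 2  →[5↦6]→  6^2 + 2 = 38  −1 ⇒ G_3=37
G_3=37  [base 6] 6^2 + 1  →[6↦7]→  7^2 + 1 = 50  −1 ⇒ G_4=49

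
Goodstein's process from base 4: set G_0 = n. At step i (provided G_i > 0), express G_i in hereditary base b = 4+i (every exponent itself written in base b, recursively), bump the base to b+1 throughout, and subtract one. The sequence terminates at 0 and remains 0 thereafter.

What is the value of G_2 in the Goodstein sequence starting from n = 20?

39

(0) 20|_4 = 4^2 + 4 ↦ 5^2 + 5|_5 = 30 ⇒ 29
(1) 29|_5 = 5^2 + 4 ↦ 6^2 + 4|_6 = 40 ⇒ 39
(2) 39|_6 = 6^2 + 3 ↦ 7^2 + 3|_7 = 52 ⇒ 51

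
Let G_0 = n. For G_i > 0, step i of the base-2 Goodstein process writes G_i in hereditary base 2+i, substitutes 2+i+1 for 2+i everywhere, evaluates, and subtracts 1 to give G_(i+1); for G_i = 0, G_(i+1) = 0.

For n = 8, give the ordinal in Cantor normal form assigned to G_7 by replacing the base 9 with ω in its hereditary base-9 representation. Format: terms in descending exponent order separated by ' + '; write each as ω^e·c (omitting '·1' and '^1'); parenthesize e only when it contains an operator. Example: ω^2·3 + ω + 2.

ω^ω·2 + ω^2·2 + ω + 2

(0) 8|_2 = 2^(2 + 1) ↦ 3^(3 + 1)|_3 = 81 ⇒ 80
(1) 80|_3 = 2·3^3 + 2·3^2 + 2·3 + 2 ↦ 2·4^4 + 2·4^2 + 2·4 + 2|_4 = 554 ⇒ 553
(2) 553|_4 = 2·4^4 + 2·4^2 + 2·4 + 1 ↦ 2·5^5 + 2·5^2 + 2·5 + 1|_5 = 6311 ⇒ 6310
(3) 6310|_5 = 2·5^5 + 2·5^2 + 2·5 ↦ 2·6^6 + 2·6^2 + 2·6|_6 = 93396 ⇒ 93395
(4) 93395|_6 = 2·6^6 + 2·6^2 + 6 + 5 ↦ 2·7^7 + 2·7^2 + 7 + 5|_7 = 1647196 ⇒ 1647195
(5) 1647195|_7 = 2·7^7 + 2·7^2 + 7 + 4 ↦ 2·8^8 + 2·8^2 + 8 + 4|_8 = 33554572 ⇒ 33554571
(6) 33554571|_8 = 2·8^8 + 2·8^2 + 8 + 3 ↦ 2·9^9 + 2·9^2 + 9 + 3|_9 = 774841152 ⇒ 774841151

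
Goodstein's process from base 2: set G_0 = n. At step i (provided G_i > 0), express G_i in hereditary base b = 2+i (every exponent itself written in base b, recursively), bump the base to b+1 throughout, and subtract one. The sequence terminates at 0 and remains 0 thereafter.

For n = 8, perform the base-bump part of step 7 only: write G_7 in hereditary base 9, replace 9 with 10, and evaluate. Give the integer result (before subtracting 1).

step 0: 8 = 2^(2 + 1); sub 3 for 2: 3^(3 + 1); = 81; G_1 = 81−1 = 80
step 1: 80 = 2·3^3 + 2·3^2 + 2·3 + 2; sub 4 for 3: 2·4^4 + 2·4^2 + 2·4 + 2; = 554; G_2 = 554−1 = 553
step 2: 553 = 2·4^4 + 2·4^2 + 2·4 + 1; sub 5 for 4: 2·5^5 + 2·5^2 + 2·5 + 1; = 6311; G_3 = 6311−1 = 6310
step 3: 6310 = 2·5^5 + 2·5^2 + 2·5; sub 6 for 5: 2·6^6 + 2·6^2 + 2·6; = 93396; G_4 = 93396−1 = 93395
step 4: 93395 = 2·6^6 + 2·6^2 + 6 + 5; sub 7 for 6: 2·7^7 + 2·7^2 + 7 + 5; = 1647196; G_5 = 1647196−1 = 1647195
step 5: 1647195 = 2·7^7 + 2·7^2 + 7 + 4; sub 8 for 7: 2·8^8 + 2·8^2 + 8 + 4; = 33554572; G_6 = 33554572−1 = 33554571
step 6: 33554571 = 2·8^8 + 2·8^2 + 8 + 3; sub 9 for 8: 2·9^9 + 2·9^2 + 9 + 3; = 774841152; G_7 = 774841152−1 = 774841151
step 7: 774841151 = 2·9^9 + 2·9^2 + 9 + 2; sub 10 for 9: 2·10^10 + 2·10^2 + 10 + 2; = 20000000212; G_8 = 20000000212−1 = 20000000211

20000000212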